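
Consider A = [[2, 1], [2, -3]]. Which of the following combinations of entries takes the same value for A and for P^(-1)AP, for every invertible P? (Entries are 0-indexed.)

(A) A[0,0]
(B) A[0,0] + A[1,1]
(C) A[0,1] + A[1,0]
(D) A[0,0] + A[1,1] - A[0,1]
B

A[0,0] + A[1,1] is the trace of A. By the cyclic property of the trace, tr(P^(-1)AP) = tr(APP^(-1)) = tr(A), so it is the same for every matrix similar to A.

The other combinations are not similarity invariants. For example, take P = [[2, 1], [1, 1]] (det P = 1), so P^(-1) = [[1, -1], [-1, 2]] and
B = P^(-1)AP = [[4, 4], [-3, -5]].
Evaluating each option on A and on B:
(A) A[0,0]: 2 for A, 4 for B -> changes
(B) A[0,0] + A[1,1]: -1 for A, -1 for B -> unchanged
(C) A[0,1] + A[1,0]: 3 for A, 1 for B -> changes
(D) A[0,0] + A[1,1] - A[0,1]: -2 for A, -5 for B -> changes

Only (B) A[0,0] + A[1,1] = -1 survives (and it does so for every P, not just this one), so it is the invariant.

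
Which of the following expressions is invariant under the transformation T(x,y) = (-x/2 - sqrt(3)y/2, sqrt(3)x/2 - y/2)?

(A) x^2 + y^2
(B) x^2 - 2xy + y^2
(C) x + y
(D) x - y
A

An expression E(x,y) is invariant under T if E(T(x,y)) = E(x,y). Here T(x,y) = (-x/2 - sqrt(3)y/2, sqrt(3)x/2 - y/2).
Substitute the transformed coordinates into each option and compare with the original:
(A) x^2 + y^2  ->  (-x/2 - sqrt(3)y/2)^2 + (sqrt(3)x/2 - y/2)^2 = x^2 + y^2   [equals x^2 + y^2: invariant]
(B) x^2 - 2xy + y^2  ->  (-x/2 - sqrt(3)y/2)^2 - 2(-x/2 - sqrt(3)y/2)(sqrt(3)x/2 - y/2) + (sqrt(3)x/2 - y/2)^2 = sqrt(3)x^2/2 + x^2 + xy - sqrt(3)y^2/2 + y^2   [differs from x^2 - 2xy + y^2: not invariant]
(C) x + y  ->  (-x/2 - sqrt(3)y/2) + (sqrt(3)x/2 - y/2) = -x/2 + sqrt(3)x/2 - sqrt(3)y/2 - y/2   [differs from x + y: not invariant]
(D) x - y  ->  (-x/2 - sqrt(3)y/2) - (sqrt(3)x/2 - y/2) = -sqrt(3)x/2 - x/2 - sqrt(3)y/2 + y/2   [differs from x - y: not invariant]

Only option (A), x^2 + y^2, is unchanged by the transformation.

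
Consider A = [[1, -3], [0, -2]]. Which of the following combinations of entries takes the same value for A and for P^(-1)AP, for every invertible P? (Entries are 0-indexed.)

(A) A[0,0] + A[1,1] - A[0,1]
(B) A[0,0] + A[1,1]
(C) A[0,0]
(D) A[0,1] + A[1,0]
B

A[0,0] + A[1,1] is the trace of A. By the cyclic property of the trace, tr(P^(-1)AP) = tr(APP^(-1)) = tr(A), so it is the same for every matrix similar to A.

The other combinations are not similarity invariants. For example, take P = [[1, 1], [1, 2]] (det P = 1), so P^(-1) = [[2, -1], [-1, 1]] and
B = P^(-1)AP = [[-2, -6], [0, 1]].
Evaluating each option on A and on B:
(A) A[0,0] + A[1,1] - A[0,1]: 2 for A, 5 for B -> changes
(B) A[0,0] + A[1,1]: -1 for A, -1 for B -> unchanged
(C) A[0,0]: 1 for A, -2 for B -> changes
(D) A[0,1] + A[1,0]: -3 for A, -6 for B -> changes

Only (B) A[0,0] + A[1,1] = -1 survives (and it does so for every P, not just this one), so it is the invariant.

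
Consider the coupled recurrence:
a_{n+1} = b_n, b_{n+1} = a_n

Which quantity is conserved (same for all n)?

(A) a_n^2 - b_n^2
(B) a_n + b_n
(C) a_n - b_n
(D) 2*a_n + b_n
B

Replace a_n by a_{n+1} = b_n and b_n by b_{n+1} = a_n in each option and simplify:
(A) a_n^2 - b_n^2  ->  (b_n)^2 - (a_n)^2 = -a_n^2 + b_n^2   [not conserved]
(B) a_n + b_n  ->  (b_n) + (a_n) = a_n + b_n   [conserved]
(C) a_n - b_n  ->  (b_n) - (a_n) = -a_n + b_n   [not conserved]
(D) 2*a_n + b_n  ->  2*(b_n) + (a_n) = a_n + 2*b_n   [not conserved]

Only (B) a_n + b_n returns to itself after one step, so it is the conserved quantity.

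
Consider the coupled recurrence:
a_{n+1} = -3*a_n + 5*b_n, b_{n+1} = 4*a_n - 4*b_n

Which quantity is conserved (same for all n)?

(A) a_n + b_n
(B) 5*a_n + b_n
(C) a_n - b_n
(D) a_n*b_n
A

Replace a_n by a_{n+1} = -3*a_n + 5*b_n and b_n by b_{n+1} = 4*a_n - 4*b_n in each option and simplify:
(A) a_n + b_n  ->  (-3*a_n + 5*b_n) + (4*a_n - 4*b_n) = a_n + b_n   [conserved]
(B) 5*a_n + b_n  ->  5*(-3*a_n + 5*b_n) + (4*a_n - 4*b_n) = -11*a_n + 21*b_n   [not conserved]
(C) a_n - b_n  ->  (-3*a_n + 5*b_n) - (4*a_n - 4*b_n) = -7*a_n + 9*b_n   [not conserved]
(D) a_n*b_n  ->  (-3*a_n + 5*b_n)*(4*a_n - 4*b_n) = -12*a_n^2 + 32*a_n*b_n - 20*b_n^2   [not conserved]

Only (A) a_n + b_n returns to itself after one step, so it is the conserved quantity.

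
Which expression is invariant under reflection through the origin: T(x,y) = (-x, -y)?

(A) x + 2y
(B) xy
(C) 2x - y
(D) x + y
B

The map is reflection through the origin: T(x,y) = (-x, -y).
Substitute the transformed coordinates into each option and compare with the original:
(A) x + 2y  ->  (-x) + 2(-y) = -x - 2y   [differs from x + 2y: not invariant]
(B) xy  ->  (-x)(-y) = xy   [equals xy: invariant]
(C) 2x - y  ->  2(-x) - (-y) = -2x + y   [differs from 2x - y: not invariant]
(D) x + y  ->  (-x) + (-y) = -x - y   [differs from x + y: not invariant]

Only option (B), xy, is unchanged by the transformation.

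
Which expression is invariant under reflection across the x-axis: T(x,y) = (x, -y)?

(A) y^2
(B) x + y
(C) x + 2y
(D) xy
A

The map is reflection across the x-axis: T(x,y) = (x, -y).
Substitute the transformed coordinates into each option and compare with the original:
(A) y^2  ->  (-y)^2 = y^2   [equals y^2: invariant]
(B) x + y  ->  (x) + (-y) = x - y   [differs from x + y: not invariant]
(C) x + 2y  ->  (x) + 2(-y) = x - 2y   [differs from x + 2y: not invariant]
(D) xy  ->  (x)(-y) = -xy   [differs from xy: not invariant]

Only option (A), y^2, is unchanged by the transformation.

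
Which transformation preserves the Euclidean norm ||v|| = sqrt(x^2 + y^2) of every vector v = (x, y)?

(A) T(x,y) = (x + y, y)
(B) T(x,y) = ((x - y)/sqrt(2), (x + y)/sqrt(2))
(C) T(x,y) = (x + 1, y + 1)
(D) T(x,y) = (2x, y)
B

A transformation preserves a norm if ||T(v)|| = ||v|| for every v; a single vector where the norm changes rules an option out.

(A) T(x,y) = (x + y, y): v = (0, 1) has norm sqrt((0)^2 + (1)^2) = 1, but T(v) = (1, 1) has norm sqrt(2) -- not preserved.
(B) T(x,y) = ((x - y)/sqrt(2), (x + y)/sqrt(2)): preserves the norm -- it is an orthogonal map (a rotation/reflection), and (sqrt(2)(x - y)/2)^2 + (sqrt(2)(x + y)/2)^2 simplifies to x^2 + y^2.
(C) T(x,y) = (x + 1, y + 1): v = (1, 0) has norm sqrt((1)^2 + (0)^2) = 1, but T(v) = (2, 1) has norm sqrt(5) -- not preserved.
(D) T(x,y) = (2x, y): v = (1, 0) has norm sqrt((1)^2 + (0)^2) = 1, but T(v) = (2, 0) has norm 2 -- not preserved.

Therefore the answer is (B).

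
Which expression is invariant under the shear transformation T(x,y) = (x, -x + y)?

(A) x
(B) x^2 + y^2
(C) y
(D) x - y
A

Under the shear T(x,y) = (x, -x + y):
Substitute the transformed coordinates into each option and compare with the original:
(A) x  ->  (x) = x   [equals x: invariant]
(B) x^2 + y^2  ->  (x)^2 + (-x + y)^2 = 2x^2 - 2xy + y^2   [differs from x^2 + y^2: not invariant]
(C) y  ->  (-x + y) = -x + y   [differs from y: not invariant]
(D) x - y  ->  (x) - (-x + y) = 2x - y   [differs from x - y: not invariant]

Only option (A), x, is unchanged by the transformation.
A vertical shear moves points parallel to the y-axis, so the x-coordinate (and any function of x alone) is unchanged.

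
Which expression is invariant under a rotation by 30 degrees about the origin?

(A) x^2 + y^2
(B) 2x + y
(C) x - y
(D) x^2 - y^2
A

A rotation by 30 degrees sends (x, y) to (sqrt(3)x/2 - y/2, x/2 + sqrt(3)y/2).
Substitute the transformed coordinates into each option and compare with the original:
(A) x^2 + y^2  ->  (sqrt(3)x/2 - y/2)^2 + (x/2 + sqrt(3)y/2)^2 = x^2 + y^2   [equals x^2 + y^2: invariant]
(B) 2x + y  ->  2(sqrt(3)x/2 - y/2) + (x/2 + sqrt(3)y/2) = x/2 + sqrt(3)x - y + sqrt(3)y/2   [differs from 2x + y: not invariant]
(C) x - y  ->  (sqrt(3)x/2 - y/2) - (x/2 + sqrt(3)y/2) = -x/2 + sqrt(3)x/2 - sqrt(3)y/2 - y/2   [differs from x - y: not invariant]
(D) x^2 - y^2  ->  (sqrt(3)x/2 - y/2)^2 - (x/2 + sqrt(3)y/2)^2 = x^2/2 - sqrt(3)xy - y^2/2   [differs from x^2 - y^2: not invariant]

Only option (A), x^2 + y^2, is unchanged by the transformation.
Geometrically, x^2 + y^2 is the squared distance from the origin, which every rotation about the origin preserves.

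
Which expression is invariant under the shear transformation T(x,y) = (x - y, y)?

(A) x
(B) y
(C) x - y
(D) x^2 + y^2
B

Under the shear T(x,y) = (x - y, y):
Substitute the transformed coordinates into each option and compare with the original:
(A) x  ->  (x - y) = x - y   [differs from x: not invariant]
(B) y  ->  (y) = y   [equals y: invariant]
(C) x - y  ->  (x - y) - (y) = x - 2y   [differs from x - y: not invariant]
(D) x^2 + y^2  ->  (x - y)^2 + (y)^2 = x^2 - 2xy + 2y^2   [differs from x^2 + y^2: not invariant]

Only option (B), y, is unchanged by the transformation.
A horizontal shear moves points parallel to the x-axis, so the y-coordinate (and any function of y alone) is unchanged.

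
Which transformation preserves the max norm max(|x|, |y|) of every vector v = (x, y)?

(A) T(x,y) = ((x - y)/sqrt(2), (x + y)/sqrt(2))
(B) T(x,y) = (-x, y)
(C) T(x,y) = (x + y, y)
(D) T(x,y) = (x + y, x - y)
B

A transformation preserves a norm if ||T(v)|| = ||v|| for every v; a single vector where the norm changes rules an option out.

(A) T(x,y) = ((x - y)/sqrt(2), (x + y)/sqrt(2)): v = (1, 0) has norm max(|1|, |0|) = 1, but T(v) = (sqrt(2)/2, sqrt(2)/2) has norm sqrt(2)/2 -- not preserved.
(B) T(x,y) = (-x, y): preserves the norm -- it only permutes the coordinates and/or flips signs, which leaves max(|x|, |y|) unchanged.
(C) T(x,y) = (x + y, y): v = (1, 1) has norm max(|1|, |1|) = 1, but T(v) = (2, 1) has norm 2 -- not preserved.
(D) T(x,y) = (x + y, x - y): v = (1, 1) has norm max(|1|, |1|) = 1, but T(v) = (2, 0) has norm 2 -- not preserved.

Therefore the answer is (B).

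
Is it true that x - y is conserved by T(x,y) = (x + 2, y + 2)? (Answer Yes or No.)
Yes

Substitute T(x,y) = (x + 2, y + 2) into the expression and compare with the original.

Original: x - y
After applying T: (x + 2) - (y + 2) = x - y

This is identical to the original x - y, so the expression is invariant.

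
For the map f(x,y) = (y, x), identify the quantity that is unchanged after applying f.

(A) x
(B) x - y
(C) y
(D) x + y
D

For f(x,y) = (y, x):
After applying f: x' = y, y' = x. So x' + y' = y + x = x + y.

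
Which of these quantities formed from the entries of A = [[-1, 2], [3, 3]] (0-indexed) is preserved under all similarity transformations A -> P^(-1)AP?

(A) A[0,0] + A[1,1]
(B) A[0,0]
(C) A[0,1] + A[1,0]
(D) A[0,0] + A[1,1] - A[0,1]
A

A[0,0] + A[1,1] is the trace of A. By the cyclic property of the trace, tr(P^(-1)AP) = tr(APP^(-1)) = tr(A), so it is the same for every matrix similar to A.

The other combinations are not similarity invariants. For example, take P = [[1, -1], [0, 1]] (det P = 1), so P^(-1) = [[1, 1], [0, 1]] and
B = P^(-1)AP = [[2, 3], [3, 0]].
Evaluating each option on A and on B:
(A) A[0,0] + A[1,1]: 2 for A, 2 for B -> unchanged
(B) A[0,0]: -1 for A, 2 for B -> changes
(C) A[0,1] + A[1,0]: 5 for A, 6 for B -> changes
(D) A[0,0] + A[1,1] - A[0,1]: 0 for A, -1 for B -> changes

Only (A) A[0,0] + A[1,1] = 2 survives (and it does so for every P, not just this one), so it is the invariant.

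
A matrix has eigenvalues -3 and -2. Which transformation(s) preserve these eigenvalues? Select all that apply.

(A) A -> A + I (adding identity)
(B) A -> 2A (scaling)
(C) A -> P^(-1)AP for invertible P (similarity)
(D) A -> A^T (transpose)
C and D

Eigenvalues are preserved by:
1. Similarity transformations: A -> P^(-1)AP (same characteristic polynomial)
2. Transpose: A^T has the same eigenvalues as A

Eigenvalues are NOT preserved by:
- Adding identity: eigenvalues become -3+1, -2+1
- Scaling: eigenvalues become -6, -4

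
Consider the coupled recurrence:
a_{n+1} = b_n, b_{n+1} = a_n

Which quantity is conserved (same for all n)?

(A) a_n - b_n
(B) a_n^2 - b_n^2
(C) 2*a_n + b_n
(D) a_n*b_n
D

Replace a_n by a_{n+1} = b_n and b_n by b_{n+1} = a_n in each option and simplify:
(A) a_n - b_n  ->  (b_n) - (a_n) = -a_n + b_n   [not conserved]
(B) a_n^2 - b_n^2  ->  (b_n)^2 - (a_n)^2 = -a_n^2 + b_n^2   [not conserved]
(C) 2*a_n + b_n  ->  2*(b_n) + (a_n) = a_n + 2*b_n   [not conserved]
(D) a_n*b_n  ->  (b_n)*(a_n) = a_n*b_n   [conserved]

Only (D) a_n*b_n returns to itself after one step, so it is the conserved quantity.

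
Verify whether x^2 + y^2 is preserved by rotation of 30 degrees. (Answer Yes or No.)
Yes

Applying rotation by 30 degrees: x' = x*cos(30 degrees) - y*sin(30 degrees) = sqrt(3)x/2 - y/2, y' = x*sin(30 degrees) + y*cos(30 degrees) = x/2 + sqrt(3)y/2

Substituting into x^2 + y^2:
(sqrt(3)x/2 - y/2)^2 + (x/2 + sqrt(3)y/2)^2
= x^2 + y^2

This equals the original expression x^2 + y^2, so it IS invariant.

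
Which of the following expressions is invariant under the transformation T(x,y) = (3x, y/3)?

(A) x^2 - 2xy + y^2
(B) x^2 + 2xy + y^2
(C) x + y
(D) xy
D

An expression E(x,y) is invariant under T if E(T(x,y)) = E(x,y). Here T(x,y) = (3x, y/3).
Substitute the transformed coordinates into each option and compare with the original:
(A) x^2 - 2xy + y^2  ->  (3x)^2 - 2(3x)(y/3) + (y/3)^2 = 9x^2 - 2xy + y^2/9   [differs from x^2 - 2xy + y^2: not invariant]
(B) x^2 + 2xy + y^2  ->  (3x)^2 + 2(3x)(y/3) + (y/3)^2 = 9x^2 + 2xy + y^2/9   [differs from x^2 + 2xy + y^2: not invariant]
(C) x + y  ->  (3x) + (y/3) = 3x + y/3   [differs from x + y: not invariant]
(D) xy  ->  (3x)(y/3) = xy   [equals xy: invariant]

Only option (D), xy, is unchanged by the transformation.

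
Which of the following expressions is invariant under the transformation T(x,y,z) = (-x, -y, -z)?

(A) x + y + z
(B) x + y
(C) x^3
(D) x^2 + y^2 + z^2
D

Apply T(x,y,z) = (-x, -y, -z) to each option, i.e. replace (x, y, z) by the transformed coordinates.
Substitute the transformed coordinates into each option and compare with the original:
(A) x + y + z  ->  (-x) + (-y) + (-z) = -x - y - z   [differs from x + y + z: not invariant]
(B) x + y  ->  (-x) + (-y) = -x - y   [differs from x + y: not invariant]
(C) x^3  ->  (-x)^3 = -x^3   [differs from x^3: not invariant]
(D) x^2 + y^2 + z^2  ->  (-x)^2 + (-y)^2 + (-z)^2 = x^2 + y^2 + z^2   [equals x^2 + y^2 + z^2: invariant]

Only option (D), x^2 + y^2 + z^2, is unchanged by the transformation.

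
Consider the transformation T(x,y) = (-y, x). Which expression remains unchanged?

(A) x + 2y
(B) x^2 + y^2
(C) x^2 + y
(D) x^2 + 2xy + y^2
B

An expression E(x,y) is invariant under T if E(T(x,y)) = E(x,y). Here T(x,y) = (-y, x).
Substitute the transformed coordinates into each option and compare with the original:
(A) x + 2y  ->  (-y) + 2(x) = 2x - y   [differs from x + 2y: not invariant]
(B) x^2 + y^2  ->  (-y)^2 + (x)^2 = x^2 + y^2   [equals x^2 + y^2: invariant]
(C) x^2 + y  ->  (-y)^2 + (x) = x + y^2   [differs from x^2 + y: not invariant]
(D) x^2 + 2xy + y^2  ->  (-y)^2 + 2(-y)(x) + (x)^2 = x^2 - 2xy + y^2   [differs from x^2 + 2xy + y^2: not invariant]

Only option (B), x^2 + y^2, is unchanged by the transformation.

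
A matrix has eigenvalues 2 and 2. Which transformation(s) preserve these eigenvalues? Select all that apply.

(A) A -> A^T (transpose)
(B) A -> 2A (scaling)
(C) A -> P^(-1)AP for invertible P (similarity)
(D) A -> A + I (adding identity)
A and C

Eigenvalues are preserved by:
1. Similarity transformations: A -> P^(-1)AP (same characteristic polynomial)
2. Transpose: A^T has the same eigenvalues as A

Eigenvalues are NOT preserved by:
- Adding identity: eigenvalues become 2+1, 2+1
- Scaling: eigenvalues become 4, 4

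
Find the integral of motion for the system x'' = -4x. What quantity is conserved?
E = (x')^2 + 4x^2

Multiply the equation by x':
x' * x'' = -4x * x'
The left side is d/dt[(x')^2/2] and the right side is d/dt[-4x^2/2], so
d/dt[(x')^2/2 + 4x^2/2] = 0, i.e. (x')^2/2 + 4x^2/2 = constant.
Multiplying by 2, the integral of motion is E = (x')^2 + 4x^2.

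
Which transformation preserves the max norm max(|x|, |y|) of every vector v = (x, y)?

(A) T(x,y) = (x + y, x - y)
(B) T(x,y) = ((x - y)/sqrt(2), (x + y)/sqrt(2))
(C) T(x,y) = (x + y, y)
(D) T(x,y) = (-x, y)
D

A transformation preserves a norm if ||T(v)|| = ||v|| for every v; a single vector where the norm changes rules an option out.

(A) T(x,y) = (x + y, x - y): v = (1, 1) has norm max(|1|, |1|) = 1, but T(v) = (2, 0) has norm 2 -- not preserved.
(B) T(x,y) = ((x - y)/sqrt(2), (x + y)/sqrt(2)): v = (1, 0) has norm max(|1|, |0|) = 1, but T(v) = (sqrt(2)/2, sqrt(2)/2) has norm sqrt(2)/2 -- not preserved.
(C) T(x,y) = (x + y, y): v = (1, 1) has norm max(|1|, |1|) = 1, but T(v) = (2, 1) has norm 2 -- not preserved.
(D) T(x,y) = (-x, y): preserves the norm -- it only permutes the coordinates and/or flips signs, which leaves max(|x|, |y|) unchanged.

Therefore the answer is (D).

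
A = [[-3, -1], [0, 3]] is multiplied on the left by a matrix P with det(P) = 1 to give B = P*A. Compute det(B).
-9

By the multiplicative property of determinants, det(B) = det(P*A) = det(P) * det(A) = det(A),
so the determinant is invariant under multiplication by any determinant-1 matrix; we just need det(A).

det(A) = (-3)(3) - (-1)(0) = -9 - 0 = -9

Therefore det(B) = 1 * (-9) = -9.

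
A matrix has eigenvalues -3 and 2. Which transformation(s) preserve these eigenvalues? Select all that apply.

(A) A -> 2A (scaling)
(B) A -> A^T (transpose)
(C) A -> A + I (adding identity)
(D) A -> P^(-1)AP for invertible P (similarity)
B and D

Eigenvalues are preserved by:
1. Similarity transformations: A -> P^(-1)AP (same characteristic polynomial)
2. Transpose: A^T has the same eigenvalues as A

Eigenvalues are NOT preserved by:
- Adding identity: eigenvalues become -3+1, 2+1
- Scaling: eigenvalues become -6, 4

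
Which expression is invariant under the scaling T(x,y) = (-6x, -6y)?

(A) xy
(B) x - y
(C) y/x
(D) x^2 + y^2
C

Under the uniform scaling T(x,y) = (-6x, -6y):
Substitute the transformed coordinates into each option and compare with the original:
(A) xy  ->  (-6x)(-6y) = 36xy   [differs from xy: not invariant]
(B) x - y  ->  (-6x) - (-6y) = -6x + 6y   [differs from x - y: not invariant]
(C) y/x  ->  (-6y)/(-6x) = y/x   [equals y/x: invariant]
(D) x^2 + y^2  ->  (-6x)^2 + (-6y)^2 = 36x^2 + 36y^2   [differs from x^2 + y^2: not invariant]

Only option (C), y/x, is unchanged by the transformation.
The common factor -6 cancels in a ratio of coordinates, while sums, products and sums of squares pick up factors of -6 or 36.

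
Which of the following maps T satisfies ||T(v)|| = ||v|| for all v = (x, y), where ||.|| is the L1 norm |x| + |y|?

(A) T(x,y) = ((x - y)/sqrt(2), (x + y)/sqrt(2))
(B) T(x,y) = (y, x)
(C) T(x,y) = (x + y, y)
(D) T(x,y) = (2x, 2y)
B

A transformation preserves a norm if ||T(v)|| = ||v|| for every v; a single vector where the norm changes rules an option out.

(A) T(x,y) = ((x - y)/sqrt(2), (x + y)/sqrt(2)): v = (1, 0) has norm |1| + |0| = 1, but T(v) = (sqrt(2)/2, sqrt(2)/2) has norm sqrt(2) -- not preserved.
(B) T(x,y) = (y, x): preserves the norm -- it only permutes the coordinates and/or flips signs, which leaves |x| + |y| unchanged.
(C) T(x,y) = (x + y, y): v = (0, 1) has norm |0| + |1| = 1, but T(v) = (1, 1) has norm 2 -- not preserved.
(D) T(x,y) = (2x, 2y): v = (1, 0) has norm |1| + |0| = 1, but T(v) = (2, 0) has norm 2 -- not preserved.

Therefore the answer is (B).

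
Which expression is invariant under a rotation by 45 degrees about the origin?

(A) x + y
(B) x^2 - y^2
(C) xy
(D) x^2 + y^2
D

A rotation by 45 degrees sends (x, y) to (sqrt(2)x/2 - sqrt(2)y/2, sqrt(2)x/2 + sqrt(2)y/2).
Substitute the transformed coordinates into each option and compare with the original:
(A) x + y  ->  (sqrt(2)x/2 - sqrt(2)y/2) + (sqrt(2)x/2 + sqrt(2)y/2) = sqrt(2)x   [differs from x + y: not invariant]
(B) x^2 - y^2  ->  (sqrt(2)x/2 - sqrt(2)y/2)^2 - (sqrt(2)x/2 + sqrt(2)y/2)^2 = -2xy   [differs from x^2 - y^2: not invariant]
(C) xy  ->  (sqrt(2)x/2 - sqrt(2)y/2)(sqrt(2)x/2 + sqrt(2)y/2) = x^2/2 - y^2/2   [differs from xy: not invariant]
(D) x^2 + y^2  ->  (sqrt(2)x/2 - sqrt(2)y/2)^2 + (sqrt(2)x/2 + sqrt(2)y/2)^2 = x^2 + y^2   [equals x^2 + y^2: invariant]

Only option (D), x^2 + y^2, is unchanged by the transformation.
Geometrically, x^2 + y^2 is the squared distance from the origin, which every rotation about the origin preserves.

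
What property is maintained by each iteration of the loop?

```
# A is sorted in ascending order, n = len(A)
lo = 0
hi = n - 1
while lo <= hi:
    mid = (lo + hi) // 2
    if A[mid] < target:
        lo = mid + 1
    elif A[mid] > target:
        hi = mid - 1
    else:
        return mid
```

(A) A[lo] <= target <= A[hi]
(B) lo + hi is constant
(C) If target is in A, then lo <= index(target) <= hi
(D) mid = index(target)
C

A loop invariant must hold before the first iteration and be re-established by every execution of the body.

(C) If target is in A, then lo <= index(target) <= hi: Before the loop [lo, hi] = [0, n-1] covers every index. When A[mid] < target, sortedness puts target strictly to the right of mid, so setting lo = mid + 1 keeps index(target) in [lo, hi]; symmetrically for hi = mid - 1. Hence 'if target is in A then lo <= index(target) <= hi' holds after every iteration, and when lo > hi it proves target is absent.

The other options fail:
(A) A[lo] <= target <= A[hi]: fails when target is not in A (e.g. target < A[0] already violates it before the loop), so it is not maintained in general.
(B) lo + hi is constant: each iteration moves exactly one of lo, hi, so lo + hi changes (e.g. 0 + (n-1) becomes (mid+1) + (n-1)).
(D) mid = index(target): mid is just the current probe; it equals index(target) only on the iteration that returns.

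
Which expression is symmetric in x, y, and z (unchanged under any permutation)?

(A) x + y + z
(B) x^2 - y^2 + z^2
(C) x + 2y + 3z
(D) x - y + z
A

A symmetric expression is unchanged when the variables are permuted; here the transformation to test is the swap (x, y) -> (y, x).
A symmetric expression must survive every permutation; the single swap x <-> y already eliminates the distractors, and the keyed expression is also unchanged by x <-> z and y <-> z (each variable enters it in exactly the same way).
Substitute the transformed coordinates into each option and compare with the original:
(A) x + y + z  ->  (y) + (x) + z = x + y + z   [equals x + y + z: invariant]
(B) x^2 - y^2 + z^2  ->  (y)^2 - (x)^2 + z^2 = -x^2 + y^2 + z^2   [differs from x^2 - y^2 + z^2: not invariant]
(C) x + 2y + 3z  ->  (y) + 2(x) + 3z = 2x + y + 3z   [differs from x + 2y + 3z: not invariant]
(D) x - y + z  ->  (y) - (x) + z = -x + y + z   [differs from x - y + z: not invariant]

Only option (A), x + y + z, is unchanged by the transformation.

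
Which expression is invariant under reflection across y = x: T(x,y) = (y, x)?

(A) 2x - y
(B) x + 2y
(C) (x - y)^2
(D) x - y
C

The map is reflection across y = x: T(x,y) = (y, x).
Substitute the transformed coordinates into each option and compare with the original:
(A) 2x - y  ->  2(y) - (x) = -x + 2y   [differs from 2x - y: not invariant]
(B) x + 2y  ->  (y) + 2(x) = 2x + y   [differs from x + 2y: not invariant]
(C) (x - y)^2  ->  ((y) - (x))^2 = x^2 - 2xy + y^2   [equals (x - y)^2: invariant]
(D) x - y  ->  (y) - (x) = -x + y   [differs from x - y: not invariant]

Only option (C), (x - y)^2, is unchanged by the transformation.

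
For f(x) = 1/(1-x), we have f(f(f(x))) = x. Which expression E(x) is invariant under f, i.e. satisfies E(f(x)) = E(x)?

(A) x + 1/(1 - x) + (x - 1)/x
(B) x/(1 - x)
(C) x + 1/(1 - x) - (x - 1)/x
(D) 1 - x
A

Replace x by f(x) = 1/(1 - x) in each option and simplify. As a quick numerical cross-check, also compare E(4) with E(f(4)) = E(-1/3).

(A) x + 1/(1 - x) + (x - 1)/x  ->  (1/(1 - x)) + 1/(1 - (1/(1 - x))) + ((1/(1 - x)) - 1)/(1/(1 - x)), which simplifies back to x + 1/(1 - x) + (x - 1)/x; check: E(4) = 53/12, E(-1/3) = 53/12.   [invariant]
(B) x/(1 - x)  ->  (1/(1 - x))/(1 - (1/(1 - x))) = -1/x; check: E(4) = -4/3 but E(-1/3) = -1/4.   [not invariant]
(C) x + 1/(1 - x) - (x - 1)/x  ->  (1/(1 - x)) + 1/(1 - (1/(1 - x))) - ((1/(1 - x)) - 1)/(1/(1 - x)) = (x^2(1 - x) - x + (x - 1)^2)/(x(x - 1)); check: E(4) = 35/12 but E(-1/3) = -43/12.   [not invariant]
(D) 1 - x  ->  1 - (1/(1 - x)) = x/(x - 1); check: E(4) = -3 but E(-1/3) = 4/3.   [not invariant]

Only (A) is unchanged. Indeed f(f(x)) = 1/(1 - 1/(1-x)) = (1-x)/(-x) = (x-1)/x, so E(x) = x + f(x) + f(f(x)) is the sum over the whole 3-cycle; applying f just permutes the three terms cyclically (x -> f(x) -> f(f(x)) -> x), leaving the sum unchanged.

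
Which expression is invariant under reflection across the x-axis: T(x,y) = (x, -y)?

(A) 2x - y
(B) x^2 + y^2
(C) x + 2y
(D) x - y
B

The map is reflection across the x-axis: T(x,y) = (x, -y).
Substitute the transformed coordinates into each option and compare with the original:
(A) 2x - y  ->  2(x) - (-y) = 2x + y   [differs from 2x - y: not invariant]
(B) x^2 + y^2  ->  (x)^2 + (-y)^2 = x^2 + y^2   [equals x^2 + y^2: invariant]
(C) x + 2y  ->  (x) + 2(-y) = x - 2y   [differs from x + 2y: not invariant]
(D) x - y  ->  (x) - (-y) = x + y   [differs from x - y: not invariant]

Only option (B), x^2 + y^2, is unchanged by the transformation.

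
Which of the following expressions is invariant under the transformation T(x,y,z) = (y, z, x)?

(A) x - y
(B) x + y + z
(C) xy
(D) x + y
B

Apply T(x,y,z) = (y, z, x) to each option, i.e. replace (x, y, z) by the transformed coordinates.
Substitute the transformed coordinates into each option and compare with the original:
(A) x - y  ->  (y) - (z) = y - z   [differs from x - y: not invariant]
(B) x + y + z  ->  (y) + (z) + (x) = x + y + z   [equals x + y + z: invariant]
(C) xy  ->  (y)(z) = yz   [differs from xy: not invariant]
(D) x + y  ->  (y) + (z) = y + z   [differs from x + y: not invariant]

Only option (B), x + y + z, is unchanged by the transformation.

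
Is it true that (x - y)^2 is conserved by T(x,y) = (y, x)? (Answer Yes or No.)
Yes

Substitute T(x,y) = (y, x) into the expression and compare with the original.

Original: (x - y)^2
After applying T: ((y) - (x))^2 = x^2 - 2xy + y^2

This is identical to the original (x - y)^2, so the expression is invariant.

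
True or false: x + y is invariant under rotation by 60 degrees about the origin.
False

Applying rotation by 60 degrees: x' = x*cos(60 degrees) - y*sin(60 degrees) = x/2 - sqrt(3)y/2, y' = x*sin(60 degrees) + y*cos(60 degrees) = sqrt(3)x/2 + y/2

Substituting into x + y:
(x/2 - sqrt(3)y/2) + (sqrt(3)x/2 + y/2)
= x/2 + sqrt(3)x/2 - sqrt(3)y/2 + y/2

This differs from the original expression x + y, so it is NOT invariant.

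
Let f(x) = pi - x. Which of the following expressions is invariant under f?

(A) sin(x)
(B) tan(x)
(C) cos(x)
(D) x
A

For f(x) = pi - x:
sin(pi - x) = sin(x), so sine is invariant under this transformation.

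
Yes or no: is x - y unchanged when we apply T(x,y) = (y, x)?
No

Substitute T(x,y) = (y, x) into the expression and compare with the original.

Original: x - y
After applying T: (y) - (x) = -x + y

This differs from the original x - y (difference: -2x + 2y), so the expression is NOT invariant.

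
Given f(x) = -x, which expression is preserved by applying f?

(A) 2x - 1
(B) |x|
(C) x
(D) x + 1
B

For f(x) = -x:
Applying f replaces x by -x. Since |-x| = |x|, the absolute value is unchanged by f, whereas x -> -x, 2x - 1 -> -2x - 1 and x + 1 -> -x + 1 all change.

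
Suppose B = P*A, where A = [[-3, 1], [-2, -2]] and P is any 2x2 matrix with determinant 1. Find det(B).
8

By the multiplicative property of determinants, det(B) = det(P*A) = det(P) * det(A) = det(A),
so the determinant is invariant under multiplication by any determinant-1 matrix; we just need det(A).

det(A) = (-3)(-2) - (1)(-2) = 6 - (-2) = 8

Therefore det(B) = 1 * 8 = 8.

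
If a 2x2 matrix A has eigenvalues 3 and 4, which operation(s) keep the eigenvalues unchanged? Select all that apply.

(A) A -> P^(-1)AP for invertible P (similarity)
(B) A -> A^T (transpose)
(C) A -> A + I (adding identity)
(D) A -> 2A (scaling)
A and B

Eigenvalues are preserved by:
1. Similarity transformations: A -> P^(-1)AP (same characteristic polynomial)
2. Transpose: A^T has the same eigenvalues as A

Eigenvalues are NOT preserved by:
- Adding identity: eigenvalues become 3+1, 4+1
- Scaling: eigenvalues become 6, 8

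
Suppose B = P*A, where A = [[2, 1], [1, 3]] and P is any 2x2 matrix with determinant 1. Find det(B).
5

By the multiplicative property of determinants, det(B) = det(P*A) = det(P) * det(A) = det(A),
so the determinant is invariant under multiplication by any determinant-1 matrix; we just need det(A).

det(A) = (2)(3) - (1)(1) = 6 - 1 = 5

Therefore det(B) = 1 * 5 = 5.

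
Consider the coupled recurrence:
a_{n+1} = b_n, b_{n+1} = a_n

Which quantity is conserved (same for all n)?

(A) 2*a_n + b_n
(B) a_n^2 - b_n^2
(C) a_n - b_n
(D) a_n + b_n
D

Replace a_n by a_{n+1} = b_n and b_n by b_{n+1} = a_n in each option and simplify:
(A) 2*a_n + b_n  ->  2*(b_n) + (a_n) = a_n + 2*b_n   [not conserved]
(B) a_n^2 - b_n^2  ->  (b_n)^2 - (a_n)^2 = -a_n^2 + b_n^2   [not conserved]
(C) a_n - b_n  ->  (b_n) - (a_n) = -a_n + b_n   [not conserved]
(D) a_n + b_n  ->  (b_n) + (a_n) = a_n + b_n   [conserved]

Only (D) a_n + b_n returns to itself after one step, so it is the conserved quantity.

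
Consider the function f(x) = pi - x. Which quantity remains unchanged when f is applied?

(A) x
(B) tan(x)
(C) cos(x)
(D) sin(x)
D

For f(x) = pi - x:
sin(pi - x) = sin(x), so sine is invariant under this transformation.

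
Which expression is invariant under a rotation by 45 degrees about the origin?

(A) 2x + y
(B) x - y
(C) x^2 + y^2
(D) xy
C

A rotation by 45 degrees sends (x, y) to (sqrt(2)x/2 - sqrt(2)y/2, sqrt(2)x/2 + sqrt(2)y/2).
Substitute the transformed coordinates into each option and compare with the original:
(A) 2x + y  ->  2(sqrt(2)x/2 - sqrt(2)y/2) + (sqrt(2)x/2 + sqrt(2)y/2) = 3sqrt(2)x/2 - sqrt(2)y/2   [differs from 2x + y: not invariant]
(B) x - y  ->  (sqrt(2)x/2 - sqrt(2)y/2) - (sqrt(2)x/2 + sqrt(2)y/2) = -sqrt(2)y   [differs from x - y: not invariant]
(C) x^2 + y^2  ->  (sqrt(2)x/2 - sqrt(2)y/2)^2 + (sqrt(2)x/2 + sqrt(2)y/2)^2 = x^2 + y^2   [equals x^2 + y^2: invariant]
(D) xy  ->  (sqrt(2)x/2 - sqrt(2)y/2)(sqrt(2)x/2 + sqrt(2)y/2) = x^2/2 - y^2/2   [differs from xy: not invariant]

Only option (C), x^2 + y^2, is unchanged by the transformation.
Geometrically, x^2 + y^2 is the squared distance from the origin, which every rotation about the origin preserves.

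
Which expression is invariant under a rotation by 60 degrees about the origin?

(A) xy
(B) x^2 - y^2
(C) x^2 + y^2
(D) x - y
C

A rotation by 60 degrees sends (x, y) to (x/2 - sqrt(3)y/2, sqrt(3)x/2 + y/2).
Substitute the transformed coordinates into each option and compare with the original:
(A) xy  ->  (x/2 - sqrt(3)y/2)(sqrt(3)x/2 + y/2) = sqrt(3)x^2/4 - xy/2 - sqrt(3)y^2/4   [differs from xy: not invariant]
(B) x^2 - y^2  ->  (x/2 - sqrt(3)y/2)^2 - (sqrt(3)x/2 + y/2)^2 = -x^2/2 - sqrt(3)xy + y^2/2   [differs from x^2 - y^2: not invariant]
(C) x^2 + y^2  ->  (x/2 - sqrt(3)y/2)^2 + (sqrt(3)x/2 + y/2)^2 = x^2 + y^2   [equals x^2 + y^2: invariant]
(D) x - y  ->  (x/2 - sqrt(3)y/2) - (sqrt(3)x/2 + y/2) = -sqrt(3)x/2 + x/2 - sqrt(3)y/2 - y/2   [differs from x - y: not invariant]

Only option (C), x^2 + y^2, is unchanged by the transformation.
Geometrically, x^2 + y^2 is the squared distance from the origin, which every rotation about the origin preserves.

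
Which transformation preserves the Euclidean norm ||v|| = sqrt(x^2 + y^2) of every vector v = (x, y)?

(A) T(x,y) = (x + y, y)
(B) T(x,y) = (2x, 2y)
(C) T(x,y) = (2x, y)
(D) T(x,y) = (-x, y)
D

A transformation preserves a norm if ||T(v)|| = ||v|| for every v; a single vector where the norm changes rules an option out.

(A) T(x,y) = (x + y, y): v = (0, 1) has norm sqrt((0)^2 + (1)^2) = 1, but T(v) = (1, 1) has norm sqrt(2) -- not preserved.
(B) T(x,y) = (2x, 2y): v = (1, 0) has norm sqrt((1)^2 + (0)^2) = 1, but T(v) = (2, 0) has norm 2 -- not preserved.
(C) T(x,y) = (2x, y): v = (1, 0) has norm sqrt((1)^2 + (0)^2) = 1, but T(v) = (2, 0) has norm 2 -- not preserved.
(D) T(x,y) = (-x, y): preserves the norm -- it is an orthogonal map (a rotation/reflection), and (-x)^2 + (y)^2 simplifies to x^2 + y^2.

Therefore the answer is (D).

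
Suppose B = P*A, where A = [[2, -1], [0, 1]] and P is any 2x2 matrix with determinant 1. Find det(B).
2

By the multiplicative property of determinants, det(B) = det(P*A) = det(P) * det(A) = det(A),
so the determinant is invariant under multiplication by any determinant-1 matrix; we just need det(A).

det(A) = (2)(1) - (-1)(0) = 2 - 0 = 2

Therefore det(B) = 1 * 2 = 2.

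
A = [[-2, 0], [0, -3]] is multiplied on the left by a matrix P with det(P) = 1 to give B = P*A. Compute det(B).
6

By the multiplicative property of determinants, det(B) = det(P*A) = det(P) * det(A) = det(A),
so the determinant is invariant under multiplication by any determinant-1 matrix; we just need det(A).

det(A) = (-2)(-3) - (0)(0) = 6 - 0 = 6

Therefore det(B) = 1 * 6 = 6.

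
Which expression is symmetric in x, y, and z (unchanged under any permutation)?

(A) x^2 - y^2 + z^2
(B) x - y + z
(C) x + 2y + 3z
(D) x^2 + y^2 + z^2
D

A symmetric expression is unchanged when the variables are permuted; here the transformation to test is the swap (x, y) -> (y, x).
A symmetric expression must survive every permutation; the single swap x <-> y already eliminates the distractors, and the keyed expression is also unchanged by x <-> z and y <-> z (each variable enters it in exactly the same way).
Substitute the transformed coordinates into each option and compare with the original:
(A) x^2 - y^2 + z^2  ->  (y)^2 - (x)^2 + z^2 = -x^2 + y^2 + z^2   [differs from x^2 - y^2 + z^2: not invariant]
(B) x - y + z  ->  (y) - (x) + z = -x + y + z   [differs from x - y + z: not invariant]
(C) x + 2y + 3z  ->  (y) + 2(x) + 3z = 2x + y + 3z   [differs from x + 2y + 3z: not invariant]
(D) x^2 + y^2 + z^2  ->  (y)^2 + (x)^2 + z^2 = x^2 + y^2 + z^2   [equals x^2 + y^2 + z^2: invariant]

Only option (D), x^2 + y^2 + z^2, is unchanged by the transformation.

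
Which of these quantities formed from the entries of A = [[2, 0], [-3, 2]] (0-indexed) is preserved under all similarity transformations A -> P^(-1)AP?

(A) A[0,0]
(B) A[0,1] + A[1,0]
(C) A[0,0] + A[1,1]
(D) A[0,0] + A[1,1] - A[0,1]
C

A[0,0] + A[1,1] is the trace of A. By the cyclic property of the trace, tr(P^(-1)AP) = tr(APP^(-1)) = tr(A), so it is the same for every matrix similar to A.

The other combinations are not similarity invariants. For example, take P = [[1, -1], [0, 1]] (det P = 1), so P^(-1) = [[1, 1], [0, 1]] and
B = P^(-1)AP = [[-1, 3], [-3, 5]].
Evaluating each option on A and on B:
(A) A[0,0]: 2 for A, -1 for B -> changes
(B) A[0,1] + A[1,0]: -3 for A, 0 for B -> changes
(C) A[0,0] + A[1,1]: 4 for A, 4 for B -> unchanged
(D) A[0,0] + A[1,1] - A[0,1]: 4 for A, 1 for B -> changes

Only (C) A[0,0] + A[1,1] = 4 survives (and it does so for every P, not just this one), so it is the invariant.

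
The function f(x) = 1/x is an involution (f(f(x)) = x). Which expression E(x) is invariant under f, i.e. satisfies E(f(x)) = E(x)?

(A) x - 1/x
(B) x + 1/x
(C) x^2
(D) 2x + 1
B

Replace x by f(x) = 1/x in each option and simplify. As a quick numerical cross-check, also compare E(3) with E(f(3)) = E(1/3).

(A) x - 1/x  ->  (1/x) - 1/(1/x) = -x + 1/x; check: E(3) = 8/3 but E(1/3) = -8/3.   [not invariant]
(B) x + 1/x  ->  (1/x) + 1/(1/x), which simplifies back to x + 1/x; check: E(3) = 10/3, E(1/3) = 10/3.   [invariant]
(C) x^2  ->  (1/x)^2 = x^(-2); check: E(3) = 9 but E(1/3) = 1/9.   [not invariant]
(D) 2x + 1  ->  2(1/x) + 1 = (x + 2)/x; check: E(3) = 7 but E(1/3) = 5/3.   [not invariant]

Only (B) is unchanged. E is symmetric under swapping x with f(x) = 1/x, which is exactly what an involution does.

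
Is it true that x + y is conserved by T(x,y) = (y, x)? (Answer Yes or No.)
Yes

Substitute T(x,y) = (y, x) into the expression and compare with the original.

Original: x + y
After applying T: (y) + (x) = x + y

This is identical to the original x + y, so the expression is invariant.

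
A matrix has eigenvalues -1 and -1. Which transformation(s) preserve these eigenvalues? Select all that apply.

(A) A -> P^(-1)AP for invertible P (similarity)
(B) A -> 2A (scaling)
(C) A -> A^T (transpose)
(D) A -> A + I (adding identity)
A and C

Eigenvalues are preserved by:
1. Similarity transformations: A -> P^(-1)AP (same characteristic polynomial)
2. Transpose: A^T has the same eigenvalues as A

Eigenvalues are NOT preserved by:
- Adding identity: eigenvalues become -1+1, -1+1
- Scaling: eigenvalues become -2, -2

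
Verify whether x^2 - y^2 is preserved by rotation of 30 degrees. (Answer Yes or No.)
No

Applying rotation by 30 degrees: x' = x*cos(30 degrees) - y*sin(30 degrees) = sqrt(3)x/2 - y/2, y' = x*sin(30 degrees) + y*cos(30 degrees) = x/2 + sqrt(3)y/2

Substituting into x^2 - y^2:
(sqrt(3)x/2 - y/2)^2 - (x/2 + sqrt(3)y/2)^2
= x^2/2 - sqrt(3)xy - y^2/2

This differs from the original expression x^2 - y^2, so it is NOT invariant.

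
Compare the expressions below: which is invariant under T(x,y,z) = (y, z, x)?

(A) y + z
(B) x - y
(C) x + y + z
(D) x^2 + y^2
C

Apply T(x,y,z) = (y, z, x) to each option, i.e. replace (x, y, z) by the transformed coordinates.
Substitute the transformed coordinates into each option and compare with the original:
(A) y + z  ->  (z) + (x) = x + z   [differs from y + z: not invariant]
(B) x - y  ->  (y) - (z) = y - z   [differs from x - y: not invariant]
(C) x + y + z  ->  (y) + (z) + (x) = x + y + z   [equals x + y + z: invariant]
(D) x^2 + y^2  ->  (y)^2 + (z)^2 = y^2 + z^2   [differs from x^2 + y^2: not invariant]

Only option (C), x + y + z, is unchanged by the transformation.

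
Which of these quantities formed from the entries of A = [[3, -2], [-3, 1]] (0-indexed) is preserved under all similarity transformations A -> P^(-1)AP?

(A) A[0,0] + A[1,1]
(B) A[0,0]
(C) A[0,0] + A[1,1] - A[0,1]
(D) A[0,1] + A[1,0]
A

A[0,0] + A[1,1] is the trace of A. By the cyclic property of the trace, tr(P^(-1)AP) = tr(APP^(-1)) = tr(A), so it is the same for every matrix similar to A.

The other combinations are not similarity invariants. For example, take P = [[2, 1], [1, 1]] (det P = 1), so P^(-1) = [[1, -1], [-1, 2]] and
B = P^(-1)AP = [[9, 3], [-14, -5]].
Evaluating each option on A and on B:
(A) A[0,0] + A[1,1]: 4 for A, 4 for B -> unchanged
(B) A[0,0]: 3 for A, 9 for B -> changes
(C) A[0,0] + A[1,1] - A[0,1]: 6 for A, 1 for B -> changes
(D) A[0,1] + A[1,0]: -5 for A, -11 for B -> changes

Only (A) A[0,0] + A[1,1] = 4 survives (and it does so for every P, not just this one), so it is the invariant.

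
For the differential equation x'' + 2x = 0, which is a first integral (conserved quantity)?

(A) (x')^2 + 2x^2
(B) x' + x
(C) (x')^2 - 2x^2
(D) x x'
A

A first integral I satisfies dI/dt = 0 along every solution. Differentiate each option and use the equation of motion:
(A) d/dt[(x')^2 + 2x^2] = 2x'x'' + 4x x' = 2x'(-2x) + 4x x' = 0
(B) d/dt[x' + x] = x'' + x' = -2x + x', not identically 0
(C) d/dt[(x')^2 - 2x^2] = 2x'x'' - 4x x' = -8x x', not identically 0
(D) d/dt[x x'] = (x')^2 + x x'' = (x')^2 - 2x^2, not identically 0

Only (A) has zero time-derivative. So the energy-like quantity (x')^2 + 2x^2 is the first integral.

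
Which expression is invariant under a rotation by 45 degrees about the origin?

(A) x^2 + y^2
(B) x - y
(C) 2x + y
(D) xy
A

A rotation by 45 degrees sends (x, y) to (sqrt(2)x/2 - sqrt(2)y/2, sqrt(2)x/2 + sqrt(2)y/2).
Substitute the transformed coordinates into each option and compare with the original:
(A) x^2 + y^2  ->  (sqrt(2)x/2 - sqrt(2)y/2)^2 + (sqrt(2)x/2 + sqrt(2)y/2)^2 = x^2 + y^2   [equals x^2 + y^2: invariant]
(B) x - y  ->  (sqrt(2)x/2 - sqrt(2)y/2) - (sqrt(2)x/2 + sqrt(2)y/2) = -sqrt(2)y   [differs from x - y: not invariant]
(C) 2x + y  ->  2(sqrt(2)x/2 - sqrt(2)y/2) + (sqrt(2)x/2 + sqrt(2)y/2) = 3sqrt(2)x/2 - sqrt(2)y/2   [differs from 2x + y: not invariant]
(D) xy  ->  (sqrt(2)x/2 - sqrt(2)y/2)(sqrt(2)x/2 + sqrt(2)y/2) = x^2/2 - y^2/2   [differs from xy: not invariant]

Only option (A), x^2 + y^2, is unchanged by the transformation.
Geometrically, x^2 + y^2 is the squared distance from the origin, which every rotation about the origin preserves.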